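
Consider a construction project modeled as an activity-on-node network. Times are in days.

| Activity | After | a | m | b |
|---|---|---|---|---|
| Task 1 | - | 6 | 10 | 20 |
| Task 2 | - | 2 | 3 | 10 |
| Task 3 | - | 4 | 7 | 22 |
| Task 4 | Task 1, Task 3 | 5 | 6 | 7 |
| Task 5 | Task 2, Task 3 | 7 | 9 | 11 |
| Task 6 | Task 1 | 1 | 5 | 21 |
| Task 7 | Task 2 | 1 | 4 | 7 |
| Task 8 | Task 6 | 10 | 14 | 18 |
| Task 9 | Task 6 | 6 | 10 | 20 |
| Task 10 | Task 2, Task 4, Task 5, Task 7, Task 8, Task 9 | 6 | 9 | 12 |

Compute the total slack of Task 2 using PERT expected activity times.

te_Task 1 = (6 + 4·10 + 20)/6 = 66/6 = 11
te_Task 2 = (2 + 4·3 + 10)/6 = 24/6 = 4
te_Task 3 = (4 + 4·7 + 22)/6 = 54/6 = 9
te_Task 4 = (5 + 4·6 + 7)/6 = 36/6 = 6
te_Task 5 = (7 + 4·9 + 11)/6 = 54/6 = 9
te_Task 6 = (1 + 4·5 + 21)/6 = 42/6 = 7
te_Task 7 = (1 + 4·4 + 7)/6 = 24/6 = 4
te_Task 8 = (10 + 4·14 + 18)/6 = 84/6 = 14
te_Task 9 = (6 + 4·10 + 20)/6 = 66/6 = 11
te_Task 10 = (6 + 4·9 + 12)/6 = 54/6 = 9

Forward pass:
ES_Task 1 = 0; EF_Task 1 = 11
ES_Task 2 = 0; EF_Task 2 = 4
ES_Task 3 = 0; EF_Task 3 = 9
ES_Task 4 = max(EF_Task 1=11, EF_Task 3=9) = 11; EF_Task 4 = 11+6 = 17
ES_Task 5 = max(EF_Task 2=4, EF_Task 3=9) = 9; EF_Task 5 = 9+9 = 18
ES_Task 6 = 11; EF_Task 6 = 11+7 = 18
ES_Task 7 = 4; EF_Task 7 = 4+4 = 8
ES_Task 8 = 18; EF_Task 8 = 18+14 = 32
ES_Task 9 = 18; EF_Task 9 = 18+11 = 29
ES_Task 10 = max(EF_Task 2=4, EF_Task 4=17, EF_Task 5=18, EF_Task 7=8, EF_Task 8=32, EF_Task 9=29) = 32; EF_Task 10 = 32+9 = 41
Expected project duration μ = 41 days. Critical path: Task 1 → Task 6 → Task 8 → Task 10.

Backward pass:
LF_Task 10 = 41; LS_Task 10 = 41−9 = 32
LF_Task 9 = LS_Task 10 = 32; LS_Task 9 = 32−11 = 21
LF_Task 8 = LS_Task 10 = 32; LS_Task 8 = 32−14 = 18
LF_Task 7 = LS_Task 10 = 32; LS_Task 7 = 32−4 = 28
LF_Task 6 = min(LS_Task 8=18, LS_Task 9=21) = 18; LS_Task 6 = 18−7 = 11
LF_Task 5 = LS_Task 10 = 32; LS_Task 5 = 32−9 = 23
LF_Task 4 = LS_Task 10 = 32; LS_Task 4 = 32−6 = 26
LF_Task 3 = min(LS_Task 4=26, LS_Task 5=23) = 23; LS_Task 3 = 23−9 = 14
LF_Task 2 = min(LS_Task 5=23, LS_Task 7=28, LS_Task 10=32) = 23; LS_Task 2 = 23−4 = 19
LF_Task 1 = min(LS_Task 4=26, LS_Task 6=11) = 11; LS_Task 1 = 11−11 = 0
Slack_Task 2 = LS_Task 2 − ES_Task 2 = 19 − 0 = 19

19 days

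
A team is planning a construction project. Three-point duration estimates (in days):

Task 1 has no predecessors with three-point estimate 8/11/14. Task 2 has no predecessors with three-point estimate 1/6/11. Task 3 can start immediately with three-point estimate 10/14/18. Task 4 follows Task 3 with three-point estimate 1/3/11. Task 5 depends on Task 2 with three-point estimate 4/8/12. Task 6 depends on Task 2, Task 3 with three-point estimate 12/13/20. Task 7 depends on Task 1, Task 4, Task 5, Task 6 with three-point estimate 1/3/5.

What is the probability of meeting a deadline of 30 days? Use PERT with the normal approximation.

0.309

te_Task 1 = (8 + 4·11 + 14)/6 = 66/6 = 11; σ²_Task 1 = ((14−8)/6)² = 1.000
te_Task 2 = (1 + 4·6 + 11)/6 = 36/6 = 6; σ²_Task 2 = ((11−1)/6)² = 2.778
te_Task 3 = (10 + 4·14 + 18)/6 = 84/6 = 14; σ²_Task 3 = ((18−10)/6)² = 1.778
te_Task 4 = (1 + 4·3 + 11)/6 = 24/6 = 4; σ²_Task 4 = ((11−1)/6)² = 2.778
te_Task 5 = (4 + 4·8 + 12)/6 = 48/6 = 8; σ²_Task 5 = ((12−4)/6)² = 1.778
te_Task 6 = (12 + 4·13 + 20)/6 = 84/6 = 14; σ²_Task 6 = ((20−12)/6)² = 1.778
te_Task 7 = (1 + 4·3 + 5)/6 = 18/6 = 3; σ²_Task 7 = ((5−1)/6)² = 0.444

Forward pass:
ES_Task 1 = 0; EF_Task 1 = 11
ES_Task 2 = 0; EF_Task 2 = 6
ES_Task 3 = 0; EF_Task 3 = 14
ES_Task 4 = 14; EF_Task 4 = 14+4 = 18
ES_Task 5 = 6; EF_Task 5 = 6+8 = 14
ES_Task 6 = max(EF_Task 2=6, EF_Task 3=14) = 14; EF_Task 6 = 14+14 = 28
ES_Task 7 = max(EF_Task 1=11, EF_Task 4=18, EF_Task 5=14, EF_Task 6=28) = 28; EF_Task 7 = 28+3 = 31
Expected project duration μ = 31 days. Critical path: Task 3 → Task 6 → Task 7.

Variance along critical path = 1.778 + 1.778 + 0.444 = 4.000; σ = √4.000 = 2.000 days.
Z = (30 − 31) / 2.000 = -0.500
P(T ≤ 30) = Φ(-0.500) ≈ 0.309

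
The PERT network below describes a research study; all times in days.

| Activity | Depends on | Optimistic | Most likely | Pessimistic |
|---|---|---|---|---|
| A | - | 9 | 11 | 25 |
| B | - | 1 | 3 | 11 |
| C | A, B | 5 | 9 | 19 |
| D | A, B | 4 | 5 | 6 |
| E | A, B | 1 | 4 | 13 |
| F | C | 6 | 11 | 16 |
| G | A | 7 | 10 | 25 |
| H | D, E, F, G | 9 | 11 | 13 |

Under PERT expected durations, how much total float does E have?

te_A = (9 + 4·11 + 25)/6 = 78/6 = 13
te_B = (1 + 4·3 + 11)/6 = 24/6 = 4
te_C = (5 + 4·9 + 19)/6 = 60/6 = 10
te_D = (4 + 4·5 + 6)/6 = 30/6 = 5
te_E = (1 + 4·4 + 13)/6 = 30/6 = 5
te_F = (6 + 4·11 + 16)/6 = 66/6 = 11
te_G = (7 + 4·10 + 25)/6 = 72/6 = 12
te_H = (9 + 4·11 + 13)/6 = 66/6 = 11

Forward pass:
ES_A = 0; EF_A = 13
ES_B = 0; EF_B = 4
ES_C = max(EF_A=13, EF_B=4) = 13; EF_C = 13+10 = 23
ES_D = max(EF_A=13, EF_B=4) = 13; EF_D = 13+5 = 18
ES_E = max(EF_A=13, EF_B=4) = 13; EF_E = 13+5 = 18
ES_F = 23; EF_F = 23+11 = 34
ES_G = 13; EF_G = 13+12 = 25
ES_H = max(EF_D=18, EF_E=18, EF_F=34, EF_G=25) = 34; EF_H = 34+11 = 45
Expected project duration μ = 45 days. Critical path: A → C → F → H.

Backward pass:
LF_H = 45; LS_H = 45−11 = 34
LF_G = LS_H = 34; LS_G = 34−12 = 22
LF_F = LS_H = 34; LS_F = 34−11 = 23
LF_E = LS_H = 34; LS_E = 34−5 = 29
LF_D = LS_H = 34; LS_D = 34−5 = 29
LF_C = LS_F = 23; LS_C = 23−10 = 13
LF_B = min(LS_C=13, LS_D=29, LS_E=29) = 13; LS_B = 13−4 = 9
LF_A = min(LS_C=13, LS_D=29, LS_E=29, LS_G=22) = 13; LS_A = 13−13 = 0
Slack_E = LS_E − ES_E = 29 − 13 = 16

16 days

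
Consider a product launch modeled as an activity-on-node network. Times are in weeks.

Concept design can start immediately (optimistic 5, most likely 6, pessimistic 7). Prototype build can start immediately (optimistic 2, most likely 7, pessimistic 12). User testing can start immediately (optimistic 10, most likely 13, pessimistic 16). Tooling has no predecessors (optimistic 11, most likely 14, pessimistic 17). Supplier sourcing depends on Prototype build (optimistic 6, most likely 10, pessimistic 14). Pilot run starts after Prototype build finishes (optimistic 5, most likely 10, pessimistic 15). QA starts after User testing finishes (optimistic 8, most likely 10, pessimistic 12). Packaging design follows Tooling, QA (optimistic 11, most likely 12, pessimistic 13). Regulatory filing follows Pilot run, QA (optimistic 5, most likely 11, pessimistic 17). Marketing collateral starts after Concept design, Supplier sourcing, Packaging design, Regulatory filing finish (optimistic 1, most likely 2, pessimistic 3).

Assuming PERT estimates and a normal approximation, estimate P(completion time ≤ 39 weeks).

0.939

te_Concept design = (5 + 4·6 + 7)/6 = 36/6 = 6; σ²_Concept design = ((7−5)/6)² = 0.111
te_Prototype build = (2 + 4·7 + 12)/6 = 42/6 = 7; σ²_Prototype build = ((12−2)/6)² = 2.778
te_User testing = (10 + 4·13 + 16)/6 = 78/6 = 13; σ²_User testing = ((16−10)/6)² = 1.000
te_Tooling = (11 + 4·14 + 17)/6 = 84/6 = 14; σ²_Tooling = ((17−11)/6)² = 1.000
te_Supplier sourcing = (6 + 4·10 + 14)/6 = 60/6 = 10; σ²_Supplier sourcing = ((14−6)/6)² = 1.778
te_Pilot run = (5 + 4·10 + 15)/6 = 60/6 = 10; σ²_Pilot run = ((15−5)/6)² = 2.778
te_QA = (8 + 4·10 + 12)/6 = 60/6 = 10; σ²_QA = ((12−8)/6)² = 0.444
te_Packaging design = (11 + 4·12 + 13)/6 = 72/6 = 12; σ²_Packaging design = ((13−11)/6)² = 0.111
te_Regulatory filing = (5 + 4·11 + 17)/6 = 66/6 = 11; σ²_Regulatory filing = ((17−5)/6)² = 4.000
te_Marketing collateral = (1 + 4·2 + 3)/6 = 12/6 = 2; σ²_Marketing collateral = ((3−1)/6)² = 0.111

Forward pass:
ES_Concept design = 0; EF_Concept design = 6
ES_Prototype build = 0; EF_Prototype build = 7
ES_User testing = 0; EF_User testing = 13
ES_Tooling = 0; EF_Tooling = 14
ES_Supplier sourcing = 7; EF_Supplier sourcing = 7+10 = 17
ES_Pilot run = 7; EF_Pilot run = 7+10 = 17
ES_QA = 13; EF_QA = 13+10 = 23
ES_Packaging design = max(EF_Tooling=14, EF_QA=23) = 23; EF_Packaging design = 23+12 = 35
ES_Regulatory filing = max(EF_Pilot run=17, EF_QA=23) = 23; EF_Regulatory filing = 23+11 = 34
ES_Marketing collateral = max(EF_Concept design=6, EF_Supplier sourcing=17, EF_Packaging design=35, EF_Regulatory filing=34) = 35; EF_Marketing collateral = 35+2 = 37
Expected project duration μ = 37 weeks. Critical path: User testing → QA → Packaging design → Marketing collateral.

Variance along critical path = 1.000 + 0.444 + 0.111 + 0.111 = 1.667; σ = √1.667 = 1.291 weeks.
Z = (39 − 37) / 1.291 = 1.549
P(T ≤ 39) = Φ(1.549) ≈ 0.939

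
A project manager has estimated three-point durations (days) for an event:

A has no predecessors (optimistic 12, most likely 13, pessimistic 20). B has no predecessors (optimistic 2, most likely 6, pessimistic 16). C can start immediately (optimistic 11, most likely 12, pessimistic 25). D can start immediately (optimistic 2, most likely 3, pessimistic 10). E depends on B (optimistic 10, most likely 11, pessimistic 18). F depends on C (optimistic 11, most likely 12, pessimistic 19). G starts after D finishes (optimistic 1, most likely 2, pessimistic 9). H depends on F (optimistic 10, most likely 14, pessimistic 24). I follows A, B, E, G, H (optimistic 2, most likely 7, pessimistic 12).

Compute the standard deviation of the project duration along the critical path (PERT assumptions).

3.93 days

te_A = (12 + 4·13 + 20)/6 = 84/6 = 14; σ²_A = ((20−12)/6)² = 1.778
te_B = (2 + 4·6 + 16)/6 = 42/6 = 7; σ²_B = ((16−2)/6)² = 5.444
te_C = (11 + 4·12 + 25)/6 = 84/6 = 14; σ²_C = ((25−11)/6)² = 5.444
te_D = (2 + 4·3 + 10)/6 = 24/6 = 4; σ²_D = ((10−2)/6)² = 1.778
te_E = (10 + 4·11 + 18)/6 = 72/6 = 12; σ²_E = ((18−10)/6)² = 1.778
te_F = (11 + 4·12 + 19)/6 = 78/6 = 13; σ²_F = ((19−11)/6)² = 1.778
te_G = (1 + 4·2 + 9)/6 = 18/6 = 3; σ²_G = ((9−1)/6)² = 1.778
te_H = (10 + 4·14 + 24)/6 = 90/6 = 15; σ²_H = ((24−10)/6)² = 5.444
te_I = (2 + 4·7 + 12)/6 = 42/6 = 7; σ²_I = ((12−2)/6)² = 2.778

Forward pass:
ES_A = 0; EF_A = 14
ES_B = 0; EF_B = 7
ES_C = 0; EF_C = 14
ES_D = 0; EF_D = 4
ES_E = 7; EF_E = 7+12 = 19
ES_F = 14; EF_F = 14+13 = 27
ES_G = 4; EF_G = 4+3 = 7
ES_H = 27; EF_H = 27+15 = 42
ES_I = max(EF_A=14, EF_B=7, EF_E=19, EF_G=7, EF_H=42) = 42; EF_I = 42+7 = 49
Expected project duration μ = 49 days. Critical path: C → F → H → I.

Variance along critical path = 5.444 + 1.778 + 5.444 + 2.778 = 15.444
σ = √15.444 = 3.930 days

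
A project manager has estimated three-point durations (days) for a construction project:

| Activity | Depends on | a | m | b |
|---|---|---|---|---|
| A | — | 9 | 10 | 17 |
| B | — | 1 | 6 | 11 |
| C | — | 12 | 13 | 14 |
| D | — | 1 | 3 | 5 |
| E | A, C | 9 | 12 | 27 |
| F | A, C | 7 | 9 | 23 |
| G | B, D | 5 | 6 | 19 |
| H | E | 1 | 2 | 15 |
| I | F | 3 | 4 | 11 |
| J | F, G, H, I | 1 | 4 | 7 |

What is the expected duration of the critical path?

35 days

te_A = (9 + 4·10 + 17)/6 = 66/6 = 11
te_B = (1 + 4·6 + 11)/6 = 36/6 = 6
te_C = (12 + 4·13 + 14)/6 = 78/6 = 13
te_D = (1 + 4·3 + 5)/6 = 18/6 = 3
te_E = (9 + 4·12 + 27)/6 = 84/6 = 14
te_F = (7 + 4·9 + 23)/6 = 66/6 = 11
te_G = (5 + 4·6 + 19)/6 = 48/6 = 8
te_H = (1 + 4·2 + 15)/6 = 24/6 = 4
te_I = (3 + 4·4 + 11)/6 = 30/6 = 5
te_J = (1 + 4·4 + 7)/6 = 24/6 = 4

Forward pass:
ES_A = 0; EF_A = 11
ES_B = 0; EF_B = 6
ES_C = 0; EF_C = 13
ES_D = 0; EF_D = 3
ES_E = max(EF_A=11, EF_C=13) = 13; EF_E = 13+14 = 27
ES_F = max(EF_A=11, EF_C=13) = 13; EF_F = 13+11 = 24
ES_G = max(EF_B=6, EF_D=3) = 6; EF_G = 6+8 = 14
ES_H = 27; EF_H = 27+4 = 31
ES_I = 24; EF_I = 24+5 = 29
ES_J = max(EF_F=24, EF_G=14, EF_H=31, EF_I=29) = 31; EF_J = 31+4 = 35
Expected project duration μ = 35 days. Critical path: C → E → H → J.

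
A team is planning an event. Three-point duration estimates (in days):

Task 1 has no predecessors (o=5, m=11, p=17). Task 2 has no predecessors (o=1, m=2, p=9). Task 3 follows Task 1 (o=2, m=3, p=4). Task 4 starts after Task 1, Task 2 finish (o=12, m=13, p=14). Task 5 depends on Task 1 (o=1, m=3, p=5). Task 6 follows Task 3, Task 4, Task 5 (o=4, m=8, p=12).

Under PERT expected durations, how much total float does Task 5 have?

te_Task 1 = (5 + 4·11 + 17)/6 = 66/6 = 11
te_Task 2 = (1 + 4·2 + 9)/6 = 18/6 = 3
te_Task 3 = (2 + 4·3 + 4)/6 = 18/6 = 3
te_Task 4 = (12 + 4·13 + 14)/6 = 78/6 = 13
te_Task 5 = (1 + 4·3 + 5)/6 = 18/6 = 3
te_Task 6 = (4 + 4·8 + 12)/6 = 48/6 = 8

Forward pass:
ES_Task 1 = 0; EF_Task 1 = 11
ES_Task 2 = 0; EF_Task 2 = 3
ES_Task 3 = 11; EF_Task 3 = 11+3 = 14
ES_Task 4 = max(EF_Task 1=11, EF_Task 2=3) = 11; EF_Task 4 = 11+13 = 24
ES_Task 5 = 11; EF_Task 5 = 11+3 = 14
ES_Task 6 = max(EF_Task 3=14, EF_Task 4=24, EF_Task 5=14) = 24; EF_Task 6 = 24+8 = 32
Expected project duration μ = 32 days. Critical path: Task 1 → Task 4 → Task 6.

Backward pass:
LF_Task 6 = 32; LS_Task 6 = 32−8 = 24
LF_Task 5 = LS_Task 6 = 24; LS_Task 5 = 24−3 = 21
LF_Task 4 = LS_Task 6 = 24; LS_Task 4 = 24−13 = 11
LF_Task 3 = LS_Task 6 = 24; LS_Task 3 = 24−3 = 21
LF_Task 2 = LS_Task 4 = 11; LS_Task 2 = 11−3 = 8
LF_Task 1 = min(LS_Task 3=21, LS_Task 4=11, LS_Task 5=21) = 11; LS_Task 1 = 11−11 = 0
Slack_Task 5 = LS_Task 5 − ES_Task 5 = 21 − 11 = 10

10 days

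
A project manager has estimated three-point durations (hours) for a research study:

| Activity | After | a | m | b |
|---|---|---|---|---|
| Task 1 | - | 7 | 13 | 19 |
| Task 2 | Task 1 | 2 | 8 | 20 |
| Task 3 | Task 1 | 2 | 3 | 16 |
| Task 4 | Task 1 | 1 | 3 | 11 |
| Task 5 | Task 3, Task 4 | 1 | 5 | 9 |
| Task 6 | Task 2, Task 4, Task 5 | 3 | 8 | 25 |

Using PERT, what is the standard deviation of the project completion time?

te_Task 1 = (7 + 4·13 + 19)/6 = 78/6 = 13; σ²_Task 1 = ((19−7)/6)² = 4.000
te_Task 2 = (2 + 4·8 + 20)/6 = 54/6 = 9; σ²_Task 2 = ((20−2)/6)² = 9.000
te_Task 3 = (2 + 4·3 + 16)/6 = 30/6 = 5; σ²_Task 3 = ((16−2)/6)² = 5.444
te_Task 4 = (1 + 4·3 + 11)/6 = 24/6 = 4; σ²_Task 4 = ((11−1)/6)² = 2.778
te_Task 5 = (1 + 4·5 + 9)/6 = 30/6 = 5; σ²_Task 5 = ((9−1)/6)² = 1.778
te_Task 6 = (3 + 4·8 + 25)/6 = 60/6 = 10; σ²_Task 6 = ((25−3)/6)² = 13.444

Forward pass:
ES_Task 1 = 0; EF_Task 1 = 13
ES_Task 2 = 13; EF_Task 2 = 13+9 = 22
ES_Task 3 = 13; EF_Task 3 = 13+5 = 18
ES_Task 4 = 13; EF_Task 4 = 13+4 = 17
ES_Task 5 = max(EF_Task 3=18, EF_Task 4=17) = 18; EF_Task 5 = 18+5 = 23
ES_Task 6 = max(EF_Task 2=22, EF_Task 4=17, EF_Task 5=23) = 23; EF_Task 6 = 23+10 = 33
Expected project duration μ = 33 hours. Critical path: Task 1 → Task 3 → Task 5 → Task 6.

Variance along critical path = 4.000 + 5.444 + 1.778 + 13.444 = 24.667
σ = √24.667 = 4.967 hours

4.97 hours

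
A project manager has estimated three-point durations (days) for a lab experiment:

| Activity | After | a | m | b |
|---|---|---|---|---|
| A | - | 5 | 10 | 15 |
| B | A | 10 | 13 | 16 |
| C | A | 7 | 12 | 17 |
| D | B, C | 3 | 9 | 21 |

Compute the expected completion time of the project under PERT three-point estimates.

33 days

te_A = (5 + 4·10 + 15)/6 = 60/6 = 10
te_B = (10 + 4·13 + 16)/6 = 78/6 = 13
te_C = (7 + 4·12 + 17)/6 = 72/6 = 12
te_D = (3 + 4·9 + 21)/6 = 60/6 = 10

Forward pass:
ES_A = 0; EF_A = 10
ES_B = 10; EF_B = 10+13 = 23
ES_C = 10; EF_C = 10+12 = 22
ES_D = max(EF_B=23, EF_C=22) = 23; EF_D = 23+10 = 33
Expected project duration μ = 33 days. Critical path: A → B → D.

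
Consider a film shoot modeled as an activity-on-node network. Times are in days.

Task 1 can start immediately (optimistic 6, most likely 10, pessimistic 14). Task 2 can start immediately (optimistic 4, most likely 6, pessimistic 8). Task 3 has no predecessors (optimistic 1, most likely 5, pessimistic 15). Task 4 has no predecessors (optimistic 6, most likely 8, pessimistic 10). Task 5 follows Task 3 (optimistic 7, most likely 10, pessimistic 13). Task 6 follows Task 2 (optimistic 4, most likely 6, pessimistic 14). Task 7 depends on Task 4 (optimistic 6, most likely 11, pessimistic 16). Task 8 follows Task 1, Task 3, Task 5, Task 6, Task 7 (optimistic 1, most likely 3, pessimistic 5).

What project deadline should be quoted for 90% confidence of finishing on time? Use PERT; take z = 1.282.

24.5 days

te_Task 1 = (6 + 4·10 + 14)/6 = 60/6 = 10; σ²_Task 1 = ((14−6)/6)² = 1.778
te_Task 2 = (4 + 4·6 + 8)/6 = 36/6 = 6; σ²_Task 2 = ((8−4)/6)² = 0.444
te_Task 3 = (1 + 4·5 + 15)/6 = 36/6 = 6; σ²_Task 3 = ((15−1)/6)² = 5.444
te_Task 4 = (6 + 4·8 + 10)/6 = 48/6 = 8; σ²_Task 4 = ((10−6)/6)² = 0.444
te_Task 5 = (7 + 4·10 + 13)/6 = 60/6 = 10; σ²_Task 5 = ((13−7)/6)² = 1.000
te_Task 6 = (4 + 4·6 + 14)/6 = 42/6 = 7; σ²_Task 6 = ((14−4)/6)² = 2.778
te_Task 7 = (6 + 4·11 + 16)/6 = 66/6 = 11; σ²_Task 7 = ((16−6)/6)² = 2.778
te_Task 8 = (1 + 4·3 + 5)/6 = 18/6 = 3; σ²_Task 8 = ((5−1)/6)² = 0.444

Forward pass:
ES_Task 1 = 0; EF_Task 1 = 10
ES_Task 2 = 0; EF_Task 2 = 6
ES_Task 3 = 0; EF_Task 3 = 6
ES_Task 4 = 0; EF_Task 4 = 8
ES_Task 5 = 6; EF_Task 5 = 6+10 = 16
ES_Task 6 = 6; EF_Task 6 = 6+7 = 13
ES_Task 7 = 8; EF_Task 7 = 8+11 = 19
ES_Task 8 = max(EF_Task 1=10, EF_Task 3=6, EF_Task 5=16, EF_Task 6=13, EF_Task 7=19) = 19; EF_Task 8 = 19+3 = 22
Expected project duration μ = 22 days. Critical path: Task 4 → Task 7 → Task 8.

Variance along critical path = 0.444 + 2.778 + 0.444 = 3.667; σ = 1.915 days.
D = μ + z·σ = 22 + 1.282·1.915 = 24.5 days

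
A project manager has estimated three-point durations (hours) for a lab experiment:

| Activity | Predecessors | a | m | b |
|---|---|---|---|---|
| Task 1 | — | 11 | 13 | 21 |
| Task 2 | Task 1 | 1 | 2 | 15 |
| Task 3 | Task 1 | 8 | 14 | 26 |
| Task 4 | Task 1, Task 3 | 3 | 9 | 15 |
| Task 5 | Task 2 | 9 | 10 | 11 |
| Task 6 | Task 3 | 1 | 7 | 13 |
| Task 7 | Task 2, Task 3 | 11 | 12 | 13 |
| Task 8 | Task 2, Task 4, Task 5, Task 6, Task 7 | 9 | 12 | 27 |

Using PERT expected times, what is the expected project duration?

te_Task 1 = (11 + 4·13 + 21)/6 = 84/6 = 14
te_Task 2 = (1 + 4·2 + 15)/6 = 24/6 = 4
te_Task 3 = (8 + 4·14 + 26)/6 = 90/6 = 15
te_Task 4 = (3 + 4·9 + 15)/6 = 54/6 = 9
te_Task 5 = (9 + 4·10 + 11)/6 = 60/6 = 10
te_Task 6 = (1 + 4·7 + 13)/6 = 42/6 = 7
te_Task 7 = (11 + 4·12 + 13)/6 = 72/6 = 12
te_Task 8 = (9 + 4·12 + 27)/6 = 84/6 = 14

Forward pass:
ES_Task 1 = 0; EF_Task 1 = 14
ES_Task 2 = 14; EF_Task 2 = 14+4 = 18
ES_Task 3 = 14; EF_Task 3 = 14+15 = 29
ES_Task 4 = max(EF_Task 1=14, EF_Task 3=29) = 29; EF_Task 4 = 29+9 = 38
ES_Task 5 = 18; EF_Task 5 = 18+10 = 28
ES_Task 6 = 29; EF_Task 6 = 29+7 = 36
ES_Task 7 = max(EF_Task 2=18, EF_Task 3=29) = 29; EF_Task 7 = 29+12 = 41
ES_Task 8 = max(EF_Task 2=18, EF_Task 4=38, EF_Task 5=28, EF_Task 6=36, EF_Task 7=41) = 41; EF_Task 8 = 41+14 = 55
Expected project duration μ = 55 hours. Critical path: Task 1 → Task 3 → Task 7 → Task 8.

55 hours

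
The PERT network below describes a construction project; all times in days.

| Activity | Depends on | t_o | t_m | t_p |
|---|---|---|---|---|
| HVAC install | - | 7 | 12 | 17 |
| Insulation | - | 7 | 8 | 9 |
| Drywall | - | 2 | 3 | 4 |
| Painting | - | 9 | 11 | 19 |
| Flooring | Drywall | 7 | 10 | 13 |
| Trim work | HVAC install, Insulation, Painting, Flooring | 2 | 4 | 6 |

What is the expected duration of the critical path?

te_HVAC install = (7 + 4·12 + 17)/6 = 72/6 = 12
te_Insulation = (7 + 4·8 + 9)/6 = 48/6 = 8
te_Drywall = (2 + 4·3 + 4)/6 = 18/6 = 3
te_Painting = (9 + 4·11 + 19)/6 = 72/6 = 12
te_Flooring = (7 + 4·10 + 13)/6 = 60/6 = 10
te_Trim work = (2 + 4·4 + 6)/6 = 24/6 = 4

Forward pass:
ES_HVAC install = 0; EF_HVAC install = 12
ES_Insulation = 0; EF_Insulation = 8
ES_Drywall = 0; EF_Drywall = 3
ES_Painting = 0; EF_Painting = 12
ES_Flooring = 3; EF_Flooring = 3+10 = 13
ES_Trim work = max(EF_HVAC install=12, EF_Insulation=8, EF_Painting=12, EF_Flooring=13) = 13; EF_Trim work = 13+4 = 17
Expected project duration μ = 17 days. Critical path: Drywall → Flooring → Trim work.

17 days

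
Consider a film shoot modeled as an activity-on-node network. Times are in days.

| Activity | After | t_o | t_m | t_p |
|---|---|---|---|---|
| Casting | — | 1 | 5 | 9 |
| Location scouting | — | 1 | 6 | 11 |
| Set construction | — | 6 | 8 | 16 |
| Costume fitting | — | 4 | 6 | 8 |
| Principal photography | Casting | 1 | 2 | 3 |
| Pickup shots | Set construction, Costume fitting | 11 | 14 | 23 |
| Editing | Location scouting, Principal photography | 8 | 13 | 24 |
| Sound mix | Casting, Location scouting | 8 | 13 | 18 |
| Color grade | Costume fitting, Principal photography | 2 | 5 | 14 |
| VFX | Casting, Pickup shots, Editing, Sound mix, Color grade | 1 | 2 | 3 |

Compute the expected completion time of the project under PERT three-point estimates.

te_Casting = (1 + 4·5 + 9)/6 = 30/6 = 5
te_Location scouting = (1 + 4·6 + 11)/6 = 36/6 = 6
te_Set construction = (6 + 4·8 + 16)/6 = 54/6 = 9
te_Costume fitting = (4 + 4·6 + 8)/6 = 36/6 = 6
te_Principal photography = (1 + 4·2 + 3)/6 = 12/6 = 2
te_Pickup shots = (11 + 4·14 + 23)/6 = 90/6 = 15
te_Editing = (8 + 4·13 + 24)/6 = 84/6 = 14
te_Sound mix = (8 + 4·13 + 18)/6 = 78/6 = 13
te_Color grade = (2 + 4·5 + 14)/6 = 36/6 = 6
te_VFX = (1 + 4·2 + 3)/6 = 12/6 = 2

Forward pass:
ES_Casting = 0; EF_Casting = 5
ES_Location scouting = 0; EF_Location scouting = 6
ES_Set construction = 0; EF_Set construction = 9
ES_Costume fitting = 0; EF_Costume fitting = 6
ES_Principal photography = 5; EF_Principal photography = 5+2 = 7
ES_Pickup shots = max(EF_Set construction=9, EF_Costume fitting=6) = 9; EF_Pickup shots = 9+15 = 24
ES_Editing = max(EF_Location scouting=6, EF_Principal photography=7) = 7; EF_Editing = 7+14 = 21
ES_Sound mix = max(EF_Casting=5, EF_Location scouting=6) = 6; EF_Sound mix = 6+13 = 19
ES_Color grade = max(EF_Costume fitting=6, EF_Principal photography=7) = 7; EF_Color grade = 7+6 = 13
ES_VFX = max(EF_Casting=5, EF_Pickup shots=24, EF_Editing=21, EF_Sound mix=19, EF_Color grade=13) = 24; EF_VFX = 24+2 = 26
Expected project duration μ = 26 days. Critical path: Set construction → Pickup shots → VFX.

26 days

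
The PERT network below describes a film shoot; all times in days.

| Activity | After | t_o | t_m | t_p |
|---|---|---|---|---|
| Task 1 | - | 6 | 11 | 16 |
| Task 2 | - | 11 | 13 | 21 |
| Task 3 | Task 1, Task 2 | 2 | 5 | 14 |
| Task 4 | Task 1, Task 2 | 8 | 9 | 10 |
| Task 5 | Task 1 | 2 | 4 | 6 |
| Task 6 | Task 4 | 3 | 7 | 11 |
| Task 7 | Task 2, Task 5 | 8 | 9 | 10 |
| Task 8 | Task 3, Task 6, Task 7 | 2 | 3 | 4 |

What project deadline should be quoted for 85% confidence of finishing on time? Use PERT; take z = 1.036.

te_Task 1 = (6 + 4·11 + 16)/6 = 66/6 = 11; σ²_Task 1 = ((16−6)/6)² = 2.778
te_Task 2 = (11 + 4·13 + 21)/6 = 84/6 = 14; σ²_Task 2 = ((21−11)/6)² = 2.778
te_Task 3 = (2 + 4·5 + 14)/6 = 36/6 = 6; σ²_Task 3 = ((14−2)/6)² = 4.000
te_Task 4 = (8 + 4·9 + 10)/6 = 54/6 = 9; σ²_Task 4 = ((10−8)/6)² = 0.111
te_Task 5 = (2 + 4·4 + 6)/6 = 24/6 = 4; σ²_Task 5 = ((6−2)/6)² = 0.444
te_Task 6 = (3 + 4·7 + 11)/6 = 42/6 = 7; σ²_Task 6 = ((11−3)/6)² = 1.778
te_Task 7 = (8 + 4·9 + 10)/6 = 54/6 = 9; σ²_Task 7 = ((10−8)/6)² = 0.111
te_Task 8 = (2 + 4·3 + 4)/6 = 18/6 = 3; σ²_Task 8 = ((4−2)/6)² = 0.111

Forward pass:
ES_Task 1 = 0; EF_Task 1 = 11
ES_Task 2 = 0; EF_Task 2 = 14
ES_Task 3 = max(EF_Task 1=11, EF_Task 2=14) = 14; EF_Task 3 = 14+6 = 20
ES_Task 4 = max(EF_Task 1=11, EF_Task 2=14) = 14; EF_Task 4 = 14+9 = 23
ES_Task 5 = 11; EF_Task 5 = 11+4 = 15
ES_Task 6 = 23; EF_Task 6 = 23+7 = 30
ES_Task 7 = max(EF_Task 2=14, EF_Task 5=15) = 15; EF_Task 7 = 15+9 = 24
ES_Task 8 = max(EF_Task 3=20, EF_Task 6=30, EF_Task 7=24) = 30; EF_Task 8 = 30+3 = 33
Expected project duration μ = 33 days. Critical path: Task 2 → Task 4 → Task 6 → Task 8.

Variance along critical path = 2.778 + 0.111 + 1.778 + 0.111 = 4.778; σ = 2.186 days.
D = μ + z·σ = 33 + 1.036·2.186 = 35.3 days

35.3 days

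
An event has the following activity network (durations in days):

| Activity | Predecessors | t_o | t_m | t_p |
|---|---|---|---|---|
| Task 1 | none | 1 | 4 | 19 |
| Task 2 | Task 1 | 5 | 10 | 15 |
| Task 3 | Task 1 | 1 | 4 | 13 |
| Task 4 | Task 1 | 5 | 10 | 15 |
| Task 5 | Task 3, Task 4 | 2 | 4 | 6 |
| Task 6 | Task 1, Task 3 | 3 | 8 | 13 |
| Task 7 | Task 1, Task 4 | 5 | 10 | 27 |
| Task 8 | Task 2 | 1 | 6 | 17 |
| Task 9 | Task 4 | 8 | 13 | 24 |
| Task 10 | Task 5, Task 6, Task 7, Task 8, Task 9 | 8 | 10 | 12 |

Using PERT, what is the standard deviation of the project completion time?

4.40 days

te_Task 1 = (1 + 4·4 + 19)/6 = 36/6 = 6; σ²_Task 1 = ((19−1)/6)² = 9.000
te_Task 2 = (5 + 4·10 + 15)/6 = 60/6 = 10; σ²_Task 2 = ((15−5)/6)² = 2.778
te_Task 3 = (1 + 4·4 + 13)/6 = 30/6 = 5; σ²_Task 3 = ((13−1)/6)² = 4.000
te_Task 4 = (5 + 4·10 + 15)/6 = 60/6 = 10; σ²_Task 4 = ((15−5)/6)² = 2.778
te_Task 5 = (2 + 4·4 + 6)/6 = 24/6 = 4; σ²_Task 5 = ((6−2)/6)² = 0.444
te_Task 6 = (3 + 4·8 + 13)/6 = 48/6 = 8; σ²_Task 6 = ((13−3)/6)² = 2.778
te_Task 7 = (5 + 4·10 + 27)/6 = 72/6 = 12; σ²_Task 7 = ((27−5)/6)² = 13.444
te_Task 8 = (1 + 4·6 + 17)/6 = 42/6 = 7; σ²_Task 8 = ((17−1)/6)² = 7.111
te_Task 9 = (8 + 4·13 + 24)/6 = 84/6 = 14; σ²_Task 9 = ((24−8)/6)² = 7.111
te_Task 10 = (8 + 4·10 + 12)/6 = 60/6 = 10; σ²_Task 10 = ((12−8)/6)² = 0.444

Forward pass:
ES_Task 1 = 0; EF_Task 1 = 6
ES_Task 2 = 6; EF_Task 2 = 6+10 = 16
ES_Task 3 = 6; EF_Task 3 = 6+5 = 11
ES_Task 4 = 6; EF_Task 4 = 6+10 = 16
ES_Task 5 = max(EF_Task 3=11, EF_Task 4=16) = 16; EF_Task 5 = 16+4 = 20
ES_Task 6 = max(EF_Task 1=6, EF_Task 3=11) = 11; EF_Task 6 = 11+8 = 19
ES_Task 7 = max(EF_Task 1=6, EF_Task 4=16) = 16; EF_Task 7 = 16+12 = 28
ES_Task 8 = 16; EF_Task 8 = 16+7 = 23
ES_Task 9 = 16; EF_Task 9 = 16+14 = 30
ES_Task 10 = max(EF_Task 5=20, EF_Task 6=19, EF_Task 7=28, EF_Task 8=23, EF_Task 9=30) = 30; EF_Task 10 = 30+10 = 40
Expected project duration μ = 40 days. Critical path: Task 1 → Task 4 → Task 9 → Task 10.

Variance along critical path = 9.000 + 2.778 + 7.111 + 0.444 = 19.333
σ = √19.333 = 4.397 days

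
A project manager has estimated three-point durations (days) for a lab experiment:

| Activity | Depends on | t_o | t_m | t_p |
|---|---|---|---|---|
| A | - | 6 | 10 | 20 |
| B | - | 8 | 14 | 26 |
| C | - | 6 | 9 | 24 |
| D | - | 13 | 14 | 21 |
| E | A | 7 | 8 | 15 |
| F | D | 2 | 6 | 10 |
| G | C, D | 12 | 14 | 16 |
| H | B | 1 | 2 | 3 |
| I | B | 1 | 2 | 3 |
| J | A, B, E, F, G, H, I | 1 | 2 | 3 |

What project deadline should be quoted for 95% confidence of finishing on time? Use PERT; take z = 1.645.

te_A = (6 + 4·10 + 20)/6 = 66/6 = 11; σ²_A = ((20−6)/6)² = 5.444
te_B = (8 + 4·14 + 26)/6 = 90/6 = 15; σ²_B = ((26−8)/6)² = 9.000
te_C = (6 + 4·9 + 24)/6 = 66/6 = 11; σ²_C = ((24−6)/6)² = 9.000
te_D = (13 + 4·14 + 21)/6 = 90/6 = 15; σ²_D = ((21−13)/6)² = 1.778
te_E = (7 + 4·8 + 15)/6 = 54/6 = 9; σ²_E = ((15−7)/6)² = 1.778
te_F = (2 + 4·6 + 10)/6 = 36/6 = 6; σ²_F = ((10−2)/6)² = 1.778
te_G = (12 + 4·14 + 16)/6 = 84/6 = 14; σ²_G = ((16−12)/6)² = 0.444
te_H = (1 + 4·2 + 3)/6 = 12/6 = 2; σ²_H = ((3−1)/6)² = 0.111
te_I = (1 + 4·2 + 3)/6 = 12/6 = 2; σ²_I = ((3−1)/6)² = 0.111
te_J = (1 + 4·2 + 3)/6 = 12/6 = 2; σ²_J = ((3−1)/6)² = 0.111

Forward pass:
ES_A = 0; EF_A = 11
ES_B = 0; EF_B = 15
ES_C = 0; EF_C = 11
ES_D = 0; EF_D = 15
ES_E = 11; EF_E = 11+9 = 20
ES_F = 15; EF_F = 15+6 = 21
ES_G = max(EF_C=11, EF_D=15) = 15; EF_G = 15+14 = 29
ES_H = 15; EF_H = 15+2 = 17
ES_I = 15; EF_I = 15+2 = 17
ES_J = max(EF_A=11, EF_B=15, EF_E=20, EF_F=21, EF_G=29, EF_H=17, EF_I=17) = 29; EF_J = 29+2 = 31
Expected project duration μ = 31 days. Critical path: D → G → J.

Variance along critical path = 1.778 + 0.444 + 0.111 = 2.333; σ = 1.528 days.
D = μ + z·σ = 31 + 1.645·1.528 = 33.5 days

33.5 days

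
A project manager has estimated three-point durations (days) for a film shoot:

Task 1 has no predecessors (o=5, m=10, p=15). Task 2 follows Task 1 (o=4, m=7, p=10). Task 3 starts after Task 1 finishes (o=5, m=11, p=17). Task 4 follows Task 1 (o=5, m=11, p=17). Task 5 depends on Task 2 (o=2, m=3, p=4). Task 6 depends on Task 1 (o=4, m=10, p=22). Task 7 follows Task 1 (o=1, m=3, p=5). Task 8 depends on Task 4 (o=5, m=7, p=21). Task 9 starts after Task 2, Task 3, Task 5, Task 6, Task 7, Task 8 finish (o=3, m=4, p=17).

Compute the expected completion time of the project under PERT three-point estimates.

36 days

te_Task 1 = (5 + 4·10 + 15)/6 = 60/6 = 10
te_Task 2 = (4 + 4·7 + 10)/6 = 42/6 = 7
te_Task 3 = (5 + 4·11 + 17)/6 = 66/6 = 11
te_Task 4 = (5 + 4·11 + 17)/6 = 66/6 = 11
te_Task 5 = (2 + 4·3 + 4)/6 = 18/6 = 3
te_Task 6 = (4 + 4·10 + 22)/6 = 66/6 = 11
te_Task 7 = (1 + 4·3 + 5)/6 = 18/6 = 3
te_Task 8 = (5 + 4·7 + 21)/6 = 54/6 = 9
te_Task 9 = (3 + 4·4 + 17)/6 = 36/6 = 6

Forward pass:
ES_Task 1 = 0; EF_Task 1 = 10
ES_Task 2 = 10; EF_Task 2 = 10+7 = 17
ES_Task 3 = 10; EF_Task 3 = 10+11 = 21
ES_Task 4 = 10; EF_Task 4 = 10+11 = 21
ES_Task 5 = 17; EF_Task 5 = 17+3 = 20
ES_Task 6 = 10; EF_Task 6 = 10+11 = 21
ES_Task 7 = 10; EF_Task 7 = 10+3 = 13
ES_Task 8 = 21; EF_Task 8 = 21+9 = 30
ES_Task 9 = max(EF_Task 2=17, EF_Task 3=21, EF_Task 5=20, EF_Task 6=21, EF_Task 7=13, EF_Task 8=30) = 30; EF_Task 9 = 30+6 = 36
Expected project duration μ = 36 days. Critical path: Task 1 → Task 4 → Task 8 → Task 9.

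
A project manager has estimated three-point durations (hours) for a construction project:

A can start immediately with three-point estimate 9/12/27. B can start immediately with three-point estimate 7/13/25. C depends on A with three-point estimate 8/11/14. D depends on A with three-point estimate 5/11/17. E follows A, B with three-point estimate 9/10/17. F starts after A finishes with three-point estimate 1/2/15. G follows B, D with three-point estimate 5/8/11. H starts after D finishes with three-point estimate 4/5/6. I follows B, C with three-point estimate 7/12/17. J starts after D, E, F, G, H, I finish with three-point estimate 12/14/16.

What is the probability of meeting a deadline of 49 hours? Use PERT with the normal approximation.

te_A = (9 + 4·12 + 27)/6 = 84/6 = 14; σ²_A = ((27−9)/6)² = 9.000
te_B = (7 + 4·13 + 25)/6 = 84/6 = 14; σ²_B = ((25−7)/6)² = 9.000
te_C = (8 + 4·11 + 14)/6 = 66/6 = 11; σ²_C = ((14−8)/6)² = 1.000
te_D = (5 + 4·11 + 17)/6 = 66/6 = 11; σ²_D = ((17−5)/6)² = 4.000
te_E = (9 + 4·10 + 17)/6 = 66/6 = 11; σ²_E = ((17−9)/6)² = 1.778
te_F = (1 + 4·2 + 15)/6 = 24/6 = 4; σ²_F = ((15−1)/6)² = 5.444
te_G = (5 + 4·8 + 11)/6 = 48/6 = 8; σ²_G = ((11−5)/6)² = 1.000
te_H = (4 + 4·5 + 6)/6 = 30/6 = 5; σ²_H = ((6−4)/6)² = 0.111
te_I = (7 + 4·12 + 17)/6 = 72/6 = 12; σ²_I = ((17−7)/6)² = 2.778
te_J = (12 + 4·14 + 16)/6 = 84/6 = 14; σ²_J = ((16−12)/6)² = 0.444

Forward pass:
ES_A = 0; EF_A = 14
ES_B = 0; EF_B = 14
ES_C = 14; EF_C = 14+11 = 25
ES_D = 14; EF_D = 14+11 = 25
ES_E = max(EF_A=14, EF_B=14) = 14; EF_E = 14+11 = 25
ES_F = 14; EF_F = 14+4 = 18
ES_G = max(EF_B=14, EF_D=25) = 25; EF_G = 25+8 = 33
ES_H = 25; EF_H = 25+5 = 30
ES_I = max(EF_B=14, EF_C=25) = 25; EF_I = 25+12 = 37
ES_J = max(EF_D=25, EF_E=25, EF_F=18, EF_G=33, EF_H=30, EF_I=37) = 37; EF_J = 37+14 = 51
Expected project duration μ = 51 hours. Critical path: A → C → I → J.

Variance along critical path = 9.000 + 1.000 + 2.778 + 0.444 = 13.222; σ = √13.222 = 3.636 hours.
Z = (49 − 51) / 3.636 = -0.550
P(T ≤ 49) = Φ(-0.550) ≈ 0.291

0.291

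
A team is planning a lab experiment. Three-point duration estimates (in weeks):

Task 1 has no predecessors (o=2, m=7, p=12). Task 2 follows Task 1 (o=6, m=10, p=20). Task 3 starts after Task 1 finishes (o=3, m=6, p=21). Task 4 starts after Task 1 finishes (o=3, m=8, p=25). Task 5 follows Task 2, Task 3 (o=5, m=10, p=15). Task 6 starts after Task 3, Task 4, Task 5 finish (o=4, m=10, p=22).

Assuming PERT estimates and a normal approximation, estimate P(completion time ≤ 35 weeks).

0.186

te_Task 1 = (2 + 4·7 + 12)/6 = 42/6 = 7; σ²_Task 1 = ((12−2)/6)² = 2.778
te_Task 2 = (6 + 4·10 + 20)/6 = 66/6 = 11; σ²_Task 2 = ((20−6)/6)² = 5.444
te_Task 3 = (3 + 4·6 + 21)/6 = 48/6 = 8; σ²_Task 3 = ((21−3)/6)² = 9.000
te_Task 4 = (3 + 4·8 + 25)/6 = 60/6 = 10; σ²_Task 4 = ((25−3)/6)² = 13.444
te_Task 5 = (5 + 4·10 + 15)/6 = 60/6 = 10; σ²_Task 5 = ((15−5)/6)² = 2.778
te_Task 6 = (4 + 4·10 + 22)/6 = 66/6 = 11; σ²_Task 6 = ((22−4)/6)² = 9.000

Forward pass:
ES_Task 1 = 0; EF_Task 1 = 7
ES_Task 2 = 7; EF_Task 2 = 7+11 = 18
ES_Task 3 = 7; EF_Task 3 = 7+8 = 15
ES_Task 4 = 7; EF_Task 4 = 7+10 = 17
ES_Task 5 = max(EF_Task 2=18, EF_Task 3=15) = 18; EF_Task 5 = 18+10 = 28
ES_Task 6 = max(EF_Task 3=15, EF_Task 4=17, EF_Task 5=28) = 28; EF_Task 6 = 28+11 = 39
Expected project duration μ = 39 weeks. Critical path: Task 1 → Task 2 → Task 5 → Task 6.

Variance along critical path = 2.778 + 5.444 + 2.778 + 9.000 = 20.000; σ = √20.000 = 4.472 weeks.
Z = (35 − 39) / 4.472 = -0.894
P(T ≤ 35) = Φ(-0.894) ≈ 0.186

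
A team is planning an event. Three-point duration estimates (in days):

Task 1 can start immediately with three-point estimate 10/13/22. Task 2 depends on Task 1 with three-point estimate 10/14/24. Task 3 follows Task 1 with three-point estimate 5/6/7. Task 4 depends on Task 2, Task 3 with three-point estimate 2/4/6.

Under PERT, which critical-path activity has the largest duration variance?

te_Task 1 = (10 + 4·13 + 22)/6 = 84/6 = 14; σ²_Task 1 = ((22−10)/6)² = 4.000
te_Task 2 = (10 + 4·14 + 24)/6 = 90/6 = 15; σ²_Task 2 = ((24−10)/6)² = 5.444
te_Task 3 = (5 + 4·6 + 7)/6 = 36/6 = 6; σ²_Task 3 = ((7−5)/6)² = 0.111
te_Task 4 = (2 + 4·4 + 6)/6 = 24/6 = 4; σ²_Task 4 = ((6−2)/6)² = 0.444

Forward pass:
ES_Task 1 = 0; EF_Task 1 = 14
ES_Task 2 = 14; EF_Task 2 = 14+15 = 29
ES_Task 3 = 14; EF_Task 3 = 14+6 = 20
ES_Task 4 = max(EF_Task 2=29, EF_Task 3=20) = 29; EF_Task 4 = 29+4 = 33
Expected project duration μ = 33 days. Critical path: Task 1 → Task 2 → Task 4.

Variances on critical path: σ²_Task 1=4.000, σ²_Task 2=5.444, σ²_Task 4=0.444.
Largest is σ²_Task 2 = 5.444.

Task 2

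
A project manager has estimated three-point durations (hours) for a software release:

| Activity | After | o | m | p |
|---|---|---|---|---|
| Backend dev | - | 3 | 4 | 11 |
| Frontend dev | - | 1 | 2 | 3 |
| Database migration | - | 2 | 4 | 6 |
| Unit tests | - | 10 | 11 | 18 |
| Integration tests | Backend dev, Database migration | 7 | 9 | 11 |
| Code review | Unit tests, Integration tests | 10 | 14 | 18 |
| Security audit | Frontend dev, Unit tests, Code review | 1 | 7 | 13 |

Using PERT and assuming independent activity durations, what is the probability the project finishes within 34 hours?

te_Backend dev = (3 + 4·4 + 11)/6 = 30/6 = 5; σ²_Backend dev = ((11−3)/6)² = 1.778
te_Frontend dev = (1 + 4·2 + 3)/6 = 12/6 = 2; σ²_Frontend dev = ((3−1)/6)² = 0.111
te_Database migration = (2 + 4·4 + 6)/6 = 24/6 = 4; σ²_Database migration = ((6−2)/6)² = 0.444
te_Unit tests = (10 + 4·11 + 18)/6 = 72/6 = 12; σ²_Unit tests = ((18−10)/6)² = 1.778
te_Integration tests = (7 + 4·9 + 11)/6 = 54/6 = 9; σ²_Integration tests = ((11−7)/6)² = 0.444
te_Code review = (10 + 4·14 + 18)/6 = 84/6 = 14; σ²_Code review = ((18−10)/6)² = 1.778
te_Security audit = (1 + 4·7 + 13)/6 = 42/6 = 7; σ²_Security audit = ((13−1)/6)² = 4.000

Forward pass:
ES_Backend dev = 0; EF_Backend dev = 5
ES_Frontend dev = 0; EF_Frontend dev = 2
ES_Database migration = 0; EF_Database migration = 4
ES_Unit tests = 0; EF_Unit tests = 12
ES_Integration tests = max(EF_Backend dev=5, EF_Database migration=4) = 5; EF_Integration tests = 5+9 = 14
ES_Code review = max(EF_Unit tests=12, EF_Integration tests=14) = 14; EF_Code review = 14+14 = 28
ES_Security audit = max(EF_Frontend dev=2, EF_Unit tests=12, EF_Code review=28) = 28; EF_Security audit = 28+7 = 35
Expected project duration μ = 35 hours. Critical path: Backend dev → Integration tests → Code review → Security audit.

Variance along critical path = 1.778 + 0.444 + 1.778 + 4.000 = 8.000; σ = √8.000 = 2.828 hours.
Z = (34 − 35) / 2.828 = -0.354
P(T ≤ 34) = Φ(-0.354) ≈ 0.362

0.362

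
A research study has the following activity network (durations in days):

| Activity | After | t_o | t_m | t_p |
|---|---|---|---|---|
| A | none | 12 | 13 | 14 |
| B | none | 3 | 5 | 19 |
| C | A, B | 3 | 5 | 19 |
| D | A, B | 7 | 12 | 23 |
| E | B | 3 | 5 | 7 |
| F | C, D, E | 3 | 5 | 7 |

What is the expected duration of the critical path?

31 days

te_A = (12 + 4·13 + 14)/6 = 78/6 = 13
te_B = (3 + 4·5 + 19)/6 = 42/6 = 7
te_C = (3 + 4·5 + 19)/6 = 42/6 = 7
te_D = (7 + 4·12 + 23)/6 = 78/6 = 13
te_E = (3 + 4·5 + 7)/6 = 30/6 = 5
te_F = (3 + 4·5 + 7)/6 = 30/6 = 5

Forward pass:
ES_A = 0; EF_A = 13
ES_B = 0; EF_B = 7
ES_C = max(EF_A=13, EF_B=7) = 13; EF_C = 13+7 = 20
ES_D = max(EF_A=13, EF_B=7) = 13; EF_D = 13+13 = 26
ES_E = 7; EF_E = 7+5 = 12
ES_F = max(EF_C=20, EF_D=26, EF_E=12) = 26; EF_F = 26+5 = 31
Expected project duration μ = 31 days. Critical path: A → D → F.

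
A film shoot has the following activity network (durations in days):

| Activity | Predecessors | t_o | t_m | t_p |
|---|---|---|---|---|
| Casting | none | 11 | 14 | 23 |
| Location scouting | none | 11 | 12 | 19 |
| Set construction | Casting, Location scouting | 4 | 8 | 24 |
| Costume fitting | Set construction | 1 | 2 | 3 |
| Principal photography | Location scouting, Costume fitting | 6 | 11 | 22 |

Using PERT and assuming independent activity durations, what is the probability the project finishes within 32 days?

te_Casting = (11 + 4·14 + 23)/6 = 90/6 = 15; σ²_Casting = ((23−11)/6)² = 4.000
te_Location scouting = (11 + 4·12 + 19)/6 = 78/6 = 13; σ²_Location scouting = ((19−11)/6)² = 1.778
te_Set construction = (4 + 4·8 + 24)/6 = 60/6 = 10; σ²_Set construction = ((24−4)/6)² = 11.111
te_Costume fitting = (1 + 4·2 + 3)/6 = 12/6 = 2; σ²_Costume fitting = ((3−1)/6)² = 0.111
te_Principal photography = (6 + 4·11 + 22)/6 = 72/6 = 12; σ²_Principal photography = ((22−6)/6)² = 7.111

Forward pass:
ES_Casting = 0; EF_Casting = 15
ES_Location scouting = 0; EF_Location scouting = 13
ES_Set construction = max(EF_Casting=15, EF_Location scouting=13) = 15; EF_Set construction = 15+10 = 25
ES_Costume fitting = 25; EF_Costume fitting = 25+2 = 27
ES_Principal photography = max(EF_Location scouting=13, EF_Costume fitting=27) = 27; EF_Principal photography = 27+12 = 39
Expected project duration μ = 39 days. Critical path: Casting → Set construction → Costume fitting → Principal photography.

Variance along critical path = 4.000 + 11.111 + 0.111 + 7.111 = 22.333; σ = √22.333 = 4.726 days.
Z = (32 − 39) / 4.726 = -1.481
P(T ≤ 32) = Φ(-1.481) ≈ 0.069

0.069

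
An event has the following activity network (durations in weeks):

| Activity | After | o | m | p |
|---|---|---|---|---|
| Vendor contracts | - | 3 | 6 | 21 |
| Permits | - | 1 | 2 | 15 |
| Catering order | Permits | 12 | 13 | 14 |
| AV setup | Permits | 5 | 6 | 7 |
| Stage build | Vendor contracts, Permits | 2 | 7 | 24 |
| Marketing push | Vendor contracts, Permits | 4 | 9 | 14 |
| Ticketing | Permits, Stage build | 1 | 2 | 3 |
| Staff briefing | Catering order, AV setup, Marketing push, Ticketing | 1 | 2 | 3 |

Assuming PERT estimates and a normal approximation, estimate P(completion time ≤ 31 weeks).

te_Vendor contracts = (3 + 4·6 + 21)/6 = 48/6 = 8; σ²_Vendor contracts = ((21−3)/6)² = 9.000
te_Permits = (1 + 4·2 + 15)/6 = 24/6 = 4; σ²_Permits = ((15−1)/6)² = 5.444
te_Catering order = (12 + 4·13 + 14)/6 = 78/6 = 13; σ²_Catering order = ((14−12)/6)² = 0.111
te_AV setup = (5 + 4·6 + 7)/6 = 36/6 = 6; σ²_AV setup = ((7−5)/6)² = 0.111
te_Stage build = (2 + 4·7 + 24)/6 = 54/6 = 9; σ²_Stage build = ((24−2)/6)² = 13.444
te_Marketing push = (4 + 4·9 + 14)/6 = 54/6 = 9; σ²_Marketing push = ((14−4)/6)² = 2.778
te_Ticketing = (1 + 4·2 + 3)/6 = 12/6 = 2; σ²_Ticketing = ((3−1)/6)² = 0.111
te_Staff briefing = (1 + 4·2 + 3)/6 = 12/6 = 2; σ²_Staff briefing = ((3−1)/6)² = 0.111

Forward pass:
ES_Vendor contracts = 0; EF_Vendor contracts = 8
ES_Permits = 0; EF_Permits = 4
ES_Catering order = 4; EF_Catering order = 4+13 = 17
ES_AV setup = 4; EF_AV setup = 4+6 = 10
ES_Stage build = max(EF_Vendor contracts=8, EF_Permits=4) = 8; EF_Stage build = 8+9 = 17
ES_Marketing push = max(EF_Vendor contracts=8, EF_Permits=4) = 8; EF_Marketing push = 8+9 = 17
ES_Ticketing = max(EF_Permits=4, EF_Stage build=17) = 17; EF_Ticketing = 17+2 = 19
ES_Staff briefing = max(EF_Catering order=17, EF_AV setup=10, EF_Marketing push=17, EF_Ticketing=19) = 19; EF_Staff briefing = 19+2 = 21
Expected project duration μ = 21 weeks. Critical path: Vendor contracts → Stage build → Ticketing → Staff briefing.

Variance along critical path = 9.000 + 13.444 + 0.111 + 0.111 = 22.667; σ = √22.667 = 4.761 weeks.
Z = (31 − 21) / 4.761 = 2.100
P(T ≤ 31) = Φ(2.100) ≈ 0.982

0.982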